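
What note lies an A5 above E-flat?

E up a perfect fifth is B, so the target letter is B.
From Eb, an augmented fifth is 8 semitones up: B.

B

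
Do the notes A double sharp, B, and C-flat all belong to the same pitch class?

Yes

A## is pitch class 11; B is pitch class 11; Cb is pitch class 11.
All spellings map to pitch class 11, so they are enharmonically equivalent.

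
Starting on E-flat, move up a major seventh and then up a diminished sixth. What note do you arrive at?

Bbb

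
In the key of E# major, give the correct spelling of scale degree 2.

Degree 2 takes the letter 1 step above E, which is F.
In major, degree 2 sits 2 semitones above the tonic. E# + 2 semitones is pitch class 7, spelled on F as F##.

F##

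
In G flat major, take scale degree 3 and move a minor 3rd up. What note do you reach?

Db

Scale degree 3 of Gb major is Bb.
A minor third (3 semitones) above Bb lands on the letter D, giving Db.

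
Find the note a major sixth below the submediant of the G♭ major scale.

Gb

The submediant of Gb major is Eb.
A major sixth (9 semitones) below Eb lands on the letter G, giving Gb.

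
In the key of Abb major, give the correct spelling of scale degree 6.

Fb

The Abb major scale runs Abb Bbb Cb Dbb Ebb Fb Gb.
Degree 6 is Fb.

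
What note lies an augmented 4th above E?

E up a perfect fourth is A, so the target letter is A.
From E, an augmented fourth is 6 semitones up: A#.

A#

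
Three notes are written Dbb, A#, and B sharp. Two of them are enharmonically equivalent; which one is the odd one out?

A#

In 12-tone equal temperament, enharmonic equivalents share a pitch class. Dbb is pitch class 0; A# is pitch class 10; B# is pitch class 0.
Dbb and B# share pitch class 0, while A# is pitch class 10.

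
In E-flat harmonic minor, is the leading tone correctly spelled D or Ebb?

Each scale degree takes a distinct letter name. Degree 7 of a scale on E must use the letter D.
D and Ebb are enharmonically the same pitch, but only D uses the letter D, so it is the correct spelling here.

D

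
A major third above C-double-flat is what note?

Ebb

A third above C lands on the letter E.
A major third spans 4 semitones, so Cbb moves to pitch class 2. On the letter E that is Ebb.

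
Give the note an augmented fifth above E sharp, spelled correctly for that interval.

B##

E up a perfect fifth is B, so the target letter is B.
From E#, an augmented fifth is 8 semitones up: B##.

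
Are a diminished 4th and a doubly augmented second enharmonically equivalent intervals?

Yes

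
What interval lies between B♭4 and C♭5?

Counting letters B–C gives a second.
Bb→Cb = 1 semitone, 1 narrower than the major second (2), so minor.

minor second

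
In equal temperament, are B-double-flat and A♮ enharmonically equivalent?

Yes

Bbb = pitch class 9 and A = pitch class 9 — the same pitch class, so they are enharmonic equivalents.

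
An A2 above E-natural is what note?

A second above E lands on the letter F.
An augmented second spans 3 semitones, so E moves to pitch class 7. On the letter F that is F##.

F##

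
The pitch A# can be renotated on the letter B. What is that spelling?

A# is pitch class 10. The letter B alone is pitch class 11.
To reach pitch class 10 from B requires an offset of -1 semitone, i.e. flat: Bb.

Bb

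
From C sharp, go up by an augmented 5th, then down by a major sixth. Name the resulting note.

An augmented fifth up from C# is G## (letter G, 8 semitones up).
A major sixth down from G## is B# (letter B, 9 semitones down).

B#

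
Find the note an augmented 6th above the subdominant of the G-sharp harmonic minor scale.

A##

The subdominant of G# harmonic minor is C#.
An augmented sixth (10 semitones) above C# lands on the letter A, giving A##.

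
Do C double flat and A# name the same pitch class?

Yes

Cbb is pitch class 10; A# is pitch class 10.
All spellings map to pitch class 10, so they are enharmonically equivalent.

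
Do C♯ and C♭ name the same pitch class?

No

C# is pitch class 1; Cb is pitch class 11.
The pitch classes differ (1 vs. 11), so they are not enharmonic equivalents.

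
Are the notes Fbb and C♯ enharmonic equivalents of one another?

No

Fbb is pitch class 3; C# is pitch class 1.
The pitch classes differ (3 vs. 1), so they are not enharmonic equivalents.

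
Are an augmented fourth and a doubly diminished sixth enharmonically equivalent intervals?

An augmented fourth spans 6 semitones; a doubly diminished sixth spans 6.
They are enharmonically equivalent.

Yes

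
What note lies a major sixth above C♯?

A#

A sixth above C lands on the letter A.
A major sixth spans 9 semitones, so C# moves to pitch class 10. On the letter A that is A#.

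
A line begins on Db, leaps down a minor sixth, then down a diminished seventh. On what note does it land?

A minor sixth down from Db is F (letter F, 8 semitones down).
A diminished seventh down from F is G# (letter G, 9 semitones down).

G#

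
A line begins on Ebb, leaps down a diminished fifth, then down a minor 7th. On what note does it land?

Bb

A diminished fifth down from Ebb is Ab (letter A, 6 semitones down).
A minor seventh down from Ab is Bb (letter B, 10 semitones down).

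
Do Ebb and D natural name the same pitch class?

Yes

Ebb = pitch class 2 and D = pitch class 2 — the same pitch class, so they are enharmonic equivalents.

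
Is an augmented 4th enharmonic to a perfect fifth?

No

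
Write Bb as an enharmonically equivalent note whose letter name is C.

Cbb

Plain C sits 2 semitones above Bb, so on the letter C the same pitch needs a double flat: Cbb.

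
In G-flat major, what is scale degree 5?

Degree 5 takes the letter 4 steps above G, which is D.
In major, degree 5 sits 7 semitones above the tonic. Gb + 7 semitones is pitch class 1, spelled on D as Db.

Db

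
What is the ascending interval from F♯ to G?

minor second

The letter names run F→G, a span of 1 letter step, so the interval is some kind of second.
F# to G is 1 semitone. A major second is 2, so 1 makes it minor.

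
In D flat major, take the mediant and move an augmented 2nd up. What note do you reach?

G#

The mediant of Db major is F.
An augmented second (3 semitones) above F lands on the letter G, giving G#.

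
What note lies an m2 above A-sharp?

B

A up a major second is B, so the target letter is B.
From A#, a minor second is 1 semitone up: B.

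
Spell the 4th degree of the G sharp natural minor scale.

C#

Degree 4 takes the letter 3 steps above G, which is C.
In natural minor, degree 4 sits 5 semitones above the tonic. G# + 5 semitones is pitch class 1, spelled on C as C#.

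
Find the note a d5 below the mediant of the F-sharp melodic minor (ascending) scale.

The mediant of F# melodic minor (ascending) is A.
A diminished fifth (6 semitones) below A lands on the letter D, giving D#.

D#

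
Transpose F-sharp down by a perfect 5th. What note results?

B

A fifth below F lands on the letter B.
A perfect fifth spans 7 semitones, so F# moves to pitch class 11. On the letter B that is B.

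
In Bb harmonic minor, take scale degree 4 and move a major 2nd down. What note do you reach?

Db

Scale degree 4 of Bb harmonic minor is Eb.
A major second (2 semitones) below Eb lands on the letter D, giving Db.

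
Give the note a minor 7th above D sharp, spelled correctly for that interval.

C#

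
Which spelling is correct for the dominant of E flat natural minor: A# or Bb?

Each scale degree takes a distinct letter name. Degree 5 of a scale on E must use the letter B.
Bb and A# are enharmonically the same pitch, but only Bb uses the letter B, so it is the correct spelling here.

Bb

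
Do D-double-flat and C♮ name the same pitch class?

Dbb is pitch class 0; C is pitch class 0.
All spellings map to pitch class 0, so they are enharmonically equivalent.

Yes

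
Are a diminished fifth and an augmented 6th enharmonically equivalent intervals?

No

A diminished fifth spans 6 semitones; an augmented sixth spans 10.
The spans differ, so they are not enharmonic equivalents.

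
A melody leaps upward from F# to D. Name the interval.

Counting letters F–G–A–B–C–D gives a sixth.
F#→D = 8 semitones, 1 narrower than the major sixth (9), so minor.

minor sixth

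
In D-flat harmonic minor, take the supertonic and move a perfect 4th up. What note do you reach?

The supertonic of Db harmonic minor is Eb.
A perfect fourth (5 semitones) above Eb lands on the letter A, giving Ab.

Ab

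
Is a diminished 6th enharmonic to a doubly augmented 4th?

Yes

A diminished sixth spans 7 semitones; a doubly augmented fourth spans 7.
They are enharmonically equivalent.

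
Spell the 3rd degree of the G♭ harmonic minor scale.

Degree 3 takes the letter 2 steps above G, which is B.
In harmonic minor, degree 3 sits 3 semitones above the tonic. Gb + 3 semitones is pitch class 9, spelled on B as Bbb.

Bbb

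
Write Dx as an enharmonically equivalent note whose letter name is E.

E

Plain E sits at the same pitch as D##, so on the letter E the same pitch needs a natural: E.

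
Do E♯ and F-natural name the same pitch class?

Yes

E# is pitch class 5; F is pitch class 5.
All spellings map to pitch class 5, so they are enharmonically equivalent.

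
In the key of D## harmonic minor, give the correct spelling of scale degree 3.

Degree 3 takes the letter 2 steps above D, which is F.
In harmonic minor, degree 3 sits 3 semitones above the tonic. D## + 3 semitones is pitch class 7, spelled on F as F##.

F##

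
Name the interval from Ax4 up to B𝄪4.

major second

The letter names run A→B, a span of 1 letter step, so the interval is some kind of second.
A## to B## is 2 semitones. A major second is 2, so 2 makes it major.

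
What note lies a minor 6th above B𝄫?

Gbb

B up a major sixth is G#, so the target letter is G.
From Bbb, a minor sixth is 8 semitones up: Gbb.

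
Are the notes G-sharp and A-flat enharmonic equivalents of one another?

Yes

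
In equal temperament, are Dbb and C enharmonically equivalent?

Yes

Dbb is pitch class 0; C is pitch class 0.
All spellings map to pitch class 0, so they are enharmonically equivalent.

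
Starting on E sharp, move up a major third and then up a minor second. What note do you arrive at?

A major third up from E# is G## (letter G, 4 semitones up).
A minor second up from G## is A# (letter A, 1 semitone up).

A#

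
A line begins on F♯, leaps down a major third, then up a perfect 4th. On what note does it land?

G

A major third down from F# is D (letter D, 4 semitones down).
A perfect fourth up from D is G (letter G, 5 semitones up).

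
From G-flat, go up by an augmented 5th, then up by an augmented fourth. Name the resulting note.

An augmented fifth up from Gb is D (letter D, 8 semitones up).
An augmented fourth up from D is G# (letter G, 6 semitones up).

G#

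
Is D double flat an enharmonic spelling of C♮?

Dbb = pitch class 0 and C = pitch class 0 — the same pitch class, so they are enharmonic equivalents.

Yes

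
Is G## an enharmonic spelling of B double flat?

Yes

G## = pitch class 9 and Bbb = pitch class 9 — the same pitch class, so they are enharmonic equivalents.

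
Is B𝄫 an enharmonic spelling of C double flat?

No

Two spellings are enharmonically equivalent only if they share a pitch class.
Here Bbb → 9, Cbb → 10; 9 ≠ 10, so they are not.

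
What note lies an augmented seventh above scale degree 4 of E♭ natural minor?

Scale degree 4 of Eb natural minor is Ab.
An augmented seventh (12 semitones) above Ab lands on the letter G, giving G#.

G#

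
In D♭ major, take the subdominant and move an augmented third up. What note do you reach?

B

The subdominant of Db major is Gb.
An augmented third (5 semitones) above Gb lands on the letter B, giving B.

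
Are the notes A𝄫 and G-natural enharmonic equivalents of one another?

Abb = pitch class 7 and G = pitch class 7 — the same pitch class, so they are enharmonic equivalents.

Yes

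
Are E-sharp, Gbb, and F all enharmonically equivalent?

Yes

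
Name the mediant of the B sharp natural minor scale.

Degree 3 takes the letter 2 steps above B, which is D.
In natural minor, degree 3 sits 3 semitones above the tonic. B# + 3 semitones is pitch class 3, spelled on D as D#.

D#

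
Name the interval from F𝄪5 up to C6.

Counting letters F–G–A–B–C gives a fifth.
F##→C = 5 semitones, 2 narrower than the perfect fifth (7), so doubly diminished.

doubly diminished fifth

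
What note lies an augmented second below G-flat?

Fbb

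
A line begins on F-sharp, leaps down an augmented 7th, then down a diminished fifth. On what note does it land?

C

An augmented seventh down from F# is Gb (letter G, 12 semitones down).
A diminished fifth down from Gb is C (letter C, 6 semitones down).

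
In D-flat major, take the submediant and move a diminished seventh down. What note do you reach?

The submediant of Db major is Bb.
A diminished seventh (9 semitones) below Bb lands on the letter C, giving C#.

C#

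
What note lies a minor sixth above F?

A sixth above F lands on the letter D.
A minor sixth spans 8 semitones, so F moves to pitch class 1. On the letter D that is Db.

Db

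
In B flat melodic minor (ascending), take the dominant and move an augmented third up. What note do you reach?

The dominant of Bb melodic minor (ascending) is F.
An augmented third (5 semitones) above F lands on the letter A, giving A#.

A#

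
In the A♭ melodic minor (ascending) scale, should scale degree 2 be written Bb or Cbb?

Bb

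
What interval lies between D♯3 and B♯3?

major sixth

Counting letters D–E–F–G–A–B gives a sixth.
D#→B# = 9 semitones, exactly the major sixth.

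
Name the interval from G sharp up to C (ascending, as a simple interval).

diminished fourth

The letter names run G→C, a span of 3 letter steps, so the interval is some kind of fourth.
G# to C is 4 semitones. A perfect fourth is 5, so 4 makes it diminished.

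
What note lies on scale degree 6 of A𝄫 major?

Fb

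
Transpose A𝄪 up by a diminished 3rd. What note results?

A up a major third is C#, so the target letter is C.
From A##, a diminished third is 2 semitones up: C#.

C#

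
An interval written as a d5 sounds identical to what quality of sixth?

A diminished fifth spans 6 semitones.
A sixth spanning 6 semitones is doubly diminished (the major sixth is 9).

doubly diminished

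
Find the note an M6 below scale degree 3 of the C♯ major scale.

G#

Scale degree 3 of C# major is E#.
A major sixth (9 semitones) below E# lands on the letter G, giving G#.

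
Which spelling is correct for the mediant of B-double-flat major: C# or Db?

Db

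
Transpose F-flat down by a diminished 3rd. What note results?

F down a major third is Db, so the target letter is D.
From Fb, a diminished third is 2 semitones down: D.

D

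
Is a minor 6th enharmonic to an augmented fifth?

Yes

A minor sixth spans 8 semitones; an augmented fifth spans 8.
They are enharmonically equivalent.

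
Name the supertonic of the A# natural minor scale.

The A# natural minor scale runs A# B# C# D# E# F# G#.
Degree 2 is B#.

B#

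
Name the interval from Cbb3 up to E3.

Counting letters C–D–E gives a third.
Cbb→E = 6 semitones, 2 wider than the major third (4), so doubly augmented.

doubly augmented third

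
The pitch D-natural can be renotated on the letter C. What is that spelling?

D is pitch class 2. The letter C alone is pitch class 0.
To reach pitch class 2 from C requires an offset of +2 semitones, i.e. double sharp: C##.

C##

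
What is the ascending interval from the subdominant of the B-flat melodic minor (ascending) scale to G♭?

minor third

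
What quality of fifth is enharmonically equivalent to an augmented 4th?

diminished

An augmented fourth spans 6 semitones.
A fifth spanning 6 semitones is diminished (the perfect fifth is 7).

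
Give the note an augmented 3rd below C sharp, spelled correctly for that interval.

Ab

A third below C lands on the letter A.
An augmented third spans 5 semitones, so C# moves to pitch class 8. On the letter A that is Ab.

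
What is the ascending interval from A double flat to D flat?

Counting letters A–B–C–D gives a fourth.
Abb→Db = 6 semitones, 1 wider than the perfect fourth (5), so augmented.

augmented fourth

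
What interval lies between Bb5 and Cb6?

minor second

The letter names run B→C, a span of 1 letter step, so the interval is some kind of second.
Bb to Cb is 1 semitone. A major second is 2, so 1 makes it minor.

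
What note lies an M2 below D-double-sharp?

C##

D down a major second is C, so the target letter is C.
From D##, a major second is 2 semitones down: C##.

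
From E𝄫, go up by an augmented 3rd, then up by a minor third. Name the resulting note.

Bb

An augmented third up from Ebb is G (letter G, 5 semitones up).
A minor third up from G is Bb (letter B, 3 semitones up).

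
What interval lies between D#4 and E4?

Counting letters D–E gives a second.
D#→E = 1 semitone, 1 narrower than the major second (2), so minor.

minor second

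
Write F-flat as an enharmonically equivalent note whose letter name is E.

E

Plain E sits at the same pitch as Fb, so on the letter E the same pitch needs a natural: E.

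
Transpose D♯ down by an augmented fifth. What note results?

G

A fifth below D lands on the letter G.
An augmented fifth spans 8 semitones, so D# moves to pitch class 7. On the letter G that is G.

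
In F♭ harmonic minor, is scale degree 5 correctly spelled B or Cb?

Each scale degree takes a distinct letter name. Degree 5 of a scale on F must use the letter C.
Cb and B are enharmonically the same pitch, but only Cb uses the letter C, so it is the correct spelling here.

Cb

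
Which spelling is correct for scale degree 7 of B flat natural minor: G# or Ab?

Ab

Each scale degree takes a distinct letter name. Degree 7 of a scale on B must use the letter A.
Ab and G# are enharmonically the same pitch, but only Ab uses the letter A, so it is the correct spelling here.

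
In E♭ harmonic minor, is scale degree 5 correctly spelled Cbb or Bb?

Bb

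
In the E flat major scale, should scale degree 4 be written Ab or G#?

Ab

Each scale degree takes a distinct letter name. Degree 4 of a scale on E must use the letter A.
Ab and G# are enharmonically the same pitch, but only Ab uses the letter A, so it is the correct spelling here.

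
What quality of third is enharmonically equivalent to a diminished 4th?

major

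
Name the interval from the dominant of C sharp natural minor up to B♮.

minor third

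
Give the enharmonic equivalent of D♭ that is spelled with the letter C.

Plain C sits 1 semitone below Db, so on the letter C the same pitch needs a sharp: C#.

C#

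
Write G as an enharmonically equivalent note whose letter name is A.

Plain A sits 2 semitones above G, so on the letter A the same pitch needs a double flat: Abb.

Abb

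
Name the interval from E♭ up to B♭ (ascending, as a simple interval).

Counting letters E–F–G–A–B gives a fifth.
Eb→Bb = 7 semitones, exactly the perfect fifth.

perfect fifth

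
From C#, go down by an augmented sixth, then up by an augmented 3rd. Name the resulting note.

G#

An augmented sixth down from C# is Eb (letter E, 10 semitones down).
An augmented third up from Eb is G# (letter G, 5 semitones up).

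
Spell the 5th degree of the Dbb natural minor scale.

Abb

Degree 5 takes the letter 4 steps above D, which is A.
In natural minor, degree 5 sits 7 semitones above the tonic. Dbb + 7 semitones is pitch class 7, spelled on A as Abb.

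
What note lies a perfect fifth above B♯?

B up a perfect fifth is F#, so the target letter is F.
From B#, a perfect fifth is 7 semitones up: F##.

F##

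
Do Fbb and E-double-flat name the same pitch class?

Fbb is pitch class 3; Ebb is pitch class 2.
The pitch classes differ (3 vs. 2), so they are not enharmonic equivalents.

No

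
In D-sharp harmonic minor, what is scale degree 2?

Degree 2 takes the letter 1 step above D, which is E.
In harmonic minor, degree 2 sits 2 semitones above the tonic. D# + 2 semitones is pitch class 5, spelled on E as E#.

E#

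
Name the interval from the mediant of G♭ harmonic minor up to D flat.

The mediant of Gb harmonic minor is Bbb.
Bbb up to Db: letters B→D make it a third; 4 semitones makes it major.

major third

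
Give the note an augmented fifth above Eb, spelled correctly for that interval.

A fifth above E lands on the letter B.
An augmented fifth spans 8 semitones, so Eb moves to pitch class 11. On the letter B that is B.

B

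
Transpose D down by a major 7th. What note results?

Eb

A seventh below D lands on the letter E.
A major seventh spans 11 semitones, so D moves to pitch class 3. On the letter E that is Eb.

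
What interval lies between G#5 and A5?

The letter names run G→A, a span of 1 letter step, so the interval is some kind of second.
G# to A is 1 semitone. A major second is 2, so 1 makes it minor.

minor second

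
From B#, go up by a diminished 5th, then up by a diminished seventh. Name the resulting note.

Eb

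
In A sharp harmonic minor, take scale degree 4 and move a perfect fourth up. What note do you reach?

G#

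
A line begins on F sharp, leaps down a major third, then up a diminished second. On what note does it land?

A major third down from F# is D (letter D, 4 semitones down).
A diminished second up from D is Ebb (letter E, 0 semitones up).

Ebb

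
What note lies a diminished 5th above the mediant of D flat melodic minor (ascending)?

Cbb

The mediant of Db melodic minor (ascending) is Fb.
A diminished fifth (6 semitones) above Fb lands on the letter C, giving Cbb.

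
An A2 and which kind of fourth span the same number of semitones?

doubly diminished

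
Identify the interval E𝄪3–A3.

doubly diminished fourth

Counting letters E–F–G–A gives a fourth.
E##→A = 3 semitones, 2 narrower than the perfect fourth (5), so doubly diminished.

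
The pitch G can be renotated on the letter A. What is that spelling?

Plain A sits 2 semitones above G, so on the letter A the same pitch needs a double flat: Abb.

Abb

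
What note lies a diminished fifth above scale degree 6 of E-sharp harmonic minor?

G

Scale degree 6 of E# harmonic minor is C#.
A diminished fifth (6 semitones) above C# lands on the letter G, giving G.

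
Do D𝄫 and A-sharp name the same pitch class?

Two spellings are enharmonically equivalent only if they share a pitch class.
Here Dbb → 0, A# → 10; 0 ≠ 10, so they are not.

No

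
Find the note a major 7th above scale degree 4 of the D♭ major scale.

Scale degree 4 of Db major is Gb.
A major seventh (11 semitones) above Gb lands on the letter F, giving F.

F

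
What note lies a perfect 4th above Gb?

G up a perfect fourth is C, so the target letter is C.
From Gb, a perfect fourth is 5 semitones up: Cb.

Cb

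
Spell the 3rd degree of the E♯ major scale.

Degree 3 takes the letter 2 steps above E, which is G.
In major, degree 3 sits 4 semitones above the tonic. E# + 4 semitones is pitch class 9, spelled on G as G##.

G##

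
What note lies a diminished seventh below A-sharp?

B##

A down a major seventh is Bb, so the target letter is B.
From A#, a diminished seventh is 9 semitones down: B##.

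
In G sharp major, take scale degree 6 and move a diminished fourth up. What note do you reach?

Scale degree 6 of G# major is E#.
A diminished fourth (4 semitones) above E# lands on the letter A, giving A.

A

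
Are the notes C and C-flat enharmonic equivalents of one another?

Two spellings are enharmonically equivalent only if they share a pitch class.
Here C → 0, Cb → 11; 0 ≠ 11, so they are not.

No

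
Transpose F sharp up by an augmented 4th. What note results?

F up a perfect fourth is Bb, so the target letter is B.
From F#, an augmented fourth is 6 semitones up: B#.

B#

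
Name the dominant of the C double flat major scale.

Degree 5 takes the letter 4 steps above C, which is G.
In major, degree 5 sits 7 semitones above the tonic. Cbb + 7 semitones is pitch class 5, spelled on G as Gbb.

Gbb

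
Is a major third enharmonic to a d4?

Yes

A major third spans 4 semitones; a diminished fourth spans 4.
They are enharmonically equivalent.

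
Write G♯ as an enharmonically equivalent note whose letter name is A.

Ab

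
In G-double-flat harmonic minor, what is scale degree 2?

Abb

Degree 2 takes the letter 1 step above G, which is A.
In harmonic minor, degree 2 sits 2 semitones above the tonic. Gbb + 2 semitones is pitch class 7, spelled on A as Abb.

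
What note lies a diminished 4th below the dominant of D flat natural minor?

The dominant of Db natural minor is Ab.
A diminished fourth (4 semitones) below Ab lands on the letter E, giving E.

E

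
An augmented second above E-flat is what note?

A second above E lands on the letter F.
An augmented second spans 3 semitones, so Eb moves to pitch class 6. On the letter F that is F#.

F#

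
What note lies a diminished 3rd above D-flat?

A third above D lands on the letter F.
A diminished third spans 2 semitones, so Db moves to pitch class 3. On the letter F that is Fbb.

Fbb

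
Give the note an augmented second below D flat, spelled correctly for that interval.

Cbb

D down a major second is C, so the target letter is C.
From Db, an augmented second is 3 semitones down: Cbb.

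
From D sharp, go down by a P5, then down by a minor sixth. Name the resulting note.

A perfect fifth down from D# is G# (letter G, 7 semitones down).
A minor sixth down from G# is B# (letter B, 8 semitones down).

B#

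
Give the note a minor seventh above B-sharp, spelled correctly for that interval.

A#

B up a major seventh is A#, so the target letter is A.
From B#, a minor seventh is 10 semitones up: A#.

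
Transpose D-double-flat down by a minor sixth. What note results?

Fb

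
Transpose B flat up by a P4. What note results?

B up a perfect fourth is E, so the target letter is E.
From Bb, a perfect fourth is 5 semitones up: Eb.

Eb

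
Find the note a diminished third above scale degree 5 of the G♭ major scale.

Fbb

Scale degree 5 of Gb major is Db.
A diminished third (2 semitones) above Db lands on the letter F, giving Fbb.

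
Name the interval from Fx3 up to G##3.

major second

The letter names run F→G, a span of 1 letter step, so the interval is some kind of second.
F## to G## is 2 semitones. A major second is 2, so 2 makes it major.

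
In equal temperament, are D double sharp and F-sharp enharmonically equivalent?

No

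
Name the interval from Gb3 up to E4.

The letter names run G→E, a span of 5 letter steps, so the interval is some kind of sixth.
Gb to E is 10 semitones. A major sixth is 9, so 10 makes it augmented.

augmented sixth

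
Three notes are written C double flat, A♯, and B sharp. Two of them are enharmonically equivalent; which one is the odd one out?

B#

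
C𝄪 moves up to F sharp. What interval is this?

diminished fourth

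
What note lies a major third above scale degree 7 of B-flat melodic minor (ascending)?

C#

Scale degree 7 of Bb melodic minor (ascending) is A.
A major third (4 semitones) above A lands on the letter C, giving C#.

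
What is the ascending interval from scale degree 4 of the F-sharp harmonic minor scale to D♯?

Scale degree 4 of F# harmonic minor is B.
B up to D#: letters B→D make it a third; 4 semitones makes it major.

major third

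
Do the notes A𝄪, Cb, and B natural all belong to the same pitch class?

A## is pitch class 11; Cb is pitch class 11; B is pitch class 11.
All spellings map to pitch class 11, so they are enharmonically equivalent.

Yes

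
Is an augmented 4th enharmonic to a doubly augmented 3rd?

An augmented fourth spans 6 semitones; a doubly augmented third spans 6.
They are enharmonically equivalent.

Yes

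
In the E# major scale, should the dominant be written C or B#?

B#

Each scale degree takes a distinct letter name. Degree 5 of a scale on E must use the letter B.
B# and C are enharmonically the same pitch, but only B# uses the letter B, so it is the correct spelling here.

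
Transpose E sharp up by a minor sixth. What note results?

C#

E up a major sixth is C#, so the target letter is C.
From E#, a minor sixth is 8 semitones up: C#.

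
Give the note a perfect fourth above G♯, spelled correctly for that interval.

C#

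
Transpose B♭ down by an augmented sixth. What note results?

A sixth below B lands on the letter D.
An augmented sixth spans 10 semitones, so Bb moves to pitch class 0. On the letter D that is Dbb.

Dbb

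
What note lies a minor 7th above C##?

B#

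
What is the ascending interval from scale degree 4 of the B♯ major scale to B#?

perfect fifth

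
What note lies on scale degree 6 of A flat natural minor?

Fb

Degree 6 takes the letter 5 steps above A, which is F.
In natural minor, degree 6 sits 8 semitones above the tonic. Ab + 8 semitones is pitch class 4, spelled on F as Fb.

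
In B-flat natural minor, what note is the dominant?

F

The Bb natural minor scale runs Bb C Db Eb F Gb Ab.
Degree 5 is F.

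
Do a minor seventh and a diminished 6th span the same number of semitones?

No

A minor seventh spans 10 semitones; a diminished sixth spans 7.
The spans differ, so they are not enharmonic equivalents.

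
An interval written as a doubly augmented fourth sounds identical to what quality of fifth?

A doubly augmented fourth spans 7 semitones.
A fifth spanning 7 semitones is perfect (the perfect fifth is 7).

perfect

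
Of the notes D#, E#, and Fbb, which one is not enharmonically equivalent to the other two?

E#

In 12-tone equal temperament, enharmonic equivalents share a pitch class. D# is pitch class 3; E# is pitch class 5; Fbb is pitch class 3.
D# and Fbb share pitch class 3, while E# is pitch class 5.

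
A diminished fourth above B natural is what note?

A fourth above B lands on the letter E.
A diminished fourth spans 4 semitones, so B moves to pitch class 3. On the letter E that is Eb.

Eb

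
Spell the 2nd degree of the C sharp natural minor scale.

The C# natural minor scale runs C# D# E F# G# A B.
Degree 2 is D#.

D#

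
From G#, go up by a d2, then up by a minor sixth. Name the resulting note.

A diminished second up from G# is Ab (letter A, 0 semitones up).
A minor sixth up from Ab is Fb (letter F, 8 semitones up).

Fb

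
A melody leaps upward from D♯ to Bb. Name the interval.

diminished sixth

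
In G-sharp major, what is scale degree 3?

The G# major scale runs G# A# B# C# D# E# F##.
Degree 3 is B#.

B#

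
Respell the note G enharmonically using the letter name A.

Plain A sits 2 semitones above G, so on the letter A the same pitch needs a double flat: Abb.

Abb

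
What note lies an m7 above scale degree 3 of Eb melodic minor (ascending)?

Fb

Scale degree 3 of Eb melodic minor (ascending) is Gb.
A minor seventh (10 semitones) above Gb lands on the letter F, giving Fb.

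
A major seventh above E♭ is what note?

E up a major seventh is D#, so the target letter is D.
From Eb, a major seventh is 11 semitones up: D.

D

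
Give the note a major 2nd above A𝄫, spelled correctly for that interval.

Bbb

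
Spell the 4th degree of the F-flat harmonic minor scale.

Bbb

Degree 4 takes the letter 3 steps above F, which is B.
In harmonic minor, degree 4 sits 5 semitones above the tonic. Fb + 5 semitones is pitch class 9, spelled on B as Bbb.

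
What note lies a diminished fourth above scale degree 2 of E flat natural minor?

Bbb

Scale degree 2 of Eb natural minor is F.
A diminished fourth (4 semitones) above F lands on the letter B, giving Bbb.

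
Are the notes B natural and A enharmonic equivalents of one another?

No

Two spellings are enharmonically equivalent only if they share a pitch class.
Here B → 11, A → 9; 9 ≠ 11, so they are not.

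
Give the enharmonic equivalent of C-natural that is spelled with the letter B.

B#

C is pitch class 0. The letter B alone is pitch class 11.
To reach pitch class 0 from B requires an offset of +1 semitone, i.e. sharp: B#.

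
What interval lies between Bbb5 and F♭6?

perfect fifth

Counting letters B–C–D–E–F gives a fifth.
Bbb→Fb = 7 semitones, exactly the perfect fifth.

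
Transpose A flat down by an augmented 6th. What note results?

A down a major sixth is C, so the target letter is C.
From Ab, an augmented sixth is 10 semitones down: Cbb.

Cbb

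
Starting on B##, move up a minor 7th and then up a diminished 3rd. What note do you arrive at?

A minor seventh up from B## is A## (letter A, 10 semitones up).
A diminished third up from A## is C# (letter C, 2 semitones up).

C#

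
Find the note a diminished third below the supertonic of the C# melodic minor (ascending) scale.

The supertonic of C# melodic minor (ascending) is D#.
A diminished third (2 semitones) below D# lands on the letter B, giving B##.

B##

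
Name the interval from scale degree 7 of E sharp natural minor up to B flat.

Scale degree 7 of E# natural minor is D#.
D# up to Bb: letters D→B make it a sixth; 7 semitones makes it diminished.

diminished sixth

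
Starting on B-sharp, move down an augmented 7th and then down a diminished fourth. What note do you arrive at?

G#

An augmented seventh down from B# is C (letter C, 12 semitones down).
A diminished fourth down from C is G# (letter G, 4 semitones down).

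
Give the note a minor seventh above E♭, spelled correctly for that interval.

A seventh above E lands on the letter D.
A minor seventh spans 10 semitones, so Eb moves to pitch class 1. On the letter D that is Db.

Db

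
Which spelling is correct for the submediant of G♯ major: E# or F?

E#

Each scale degree takes a distinct letter name. Degree 6 of a scale on G must use the letter E.
E# and F are enharmonically the same pitch, but only E# uses the letter E, so it is the correct spelling here.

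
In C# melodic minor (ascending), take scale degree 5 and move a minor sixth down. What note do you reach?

B#

Scale degree 5 of C# melodic minor (ascending) is G#.
A minor sixth (8 semitones) below G# lands on the letter B, giving B#.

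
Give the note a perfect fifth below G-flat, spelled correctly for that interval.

Cb

G down a perfect fifth is C, so the target letter is C.
From Gb, a perfect fifth is 7 semitones down: Cb.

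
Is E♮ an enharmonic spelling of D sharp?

No

E is pitch class 4; D# is pitch class 3.
The pitch classes differ (4 vs. 3), so they are not enharmonic equivalents.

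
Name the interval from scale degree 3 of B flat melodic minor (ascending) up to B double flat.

minor sixth

Scale degree 3 of Bb melodic minor (ascending) is Db.
Db up to Bbb: letters D→B make it a sixth; 8 semitones makes it minor.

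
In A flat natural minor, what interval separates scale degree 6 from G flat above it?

major second

Scale degree 6 of Ab natural minor is Fb.
Fb up to Gb: letters F→G make it a second; 2 semitones makes it major.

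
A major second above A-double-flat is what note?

Bbb

A up a major second is B, so the target letter is B.
From Abb, a major second is 2 semitones up: Bbb.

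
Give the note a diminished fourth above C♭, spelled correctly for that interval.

A fourth above C lands on the letter F.
A diminished fourth spans 4 semitones, so Cb moves to pitch class 3. On the letter F that is Fbb.

Fbb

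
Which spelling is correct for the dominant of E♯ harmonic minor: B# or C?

B#

Each scale degree takes a distinct letter name. Degree 5 of a scale on E must use the letter B.
B# and C are enharmonically the same pitch, but only B# uses the letter B, so it is the correct spelling here.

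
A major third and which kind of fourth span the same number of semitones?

diminished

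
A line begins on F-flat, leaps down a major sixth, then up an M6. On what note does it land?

A major sixth down from Fb is Abb (letter A, 9 semitones down).
A major sixth up from Abb is Fb (letter F, 9 semitones up).

Fb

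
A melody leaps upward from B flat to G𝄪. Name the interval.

doubly augmented sixth

The letter names run B→G, a span of 5 letter steps, so the interval is some kind of sixth.
Bb to G## is 11 semitones. A major sixth is 9, so 11 makes it doubly augmented.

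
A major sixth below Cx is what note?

E#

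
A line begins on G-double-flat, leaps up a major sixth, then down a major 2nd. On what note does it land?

Dbb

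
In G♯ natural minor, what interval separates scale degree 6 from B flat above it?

diminished fifth

Scale degree 6 of G# natural minor is E.
E up to Bb: letters E→B make it a fifth; 6 semitones makes it diminished.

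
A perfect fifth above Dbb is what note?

Abb

A fifth above D lands on the letter A.
A perfect fifth spans 7 semitones, so Dbb moves to pitch class 7. On the letter A that is Abb.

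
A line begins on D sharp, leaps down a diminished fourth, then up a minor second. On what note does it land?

A diminished fourth down from D# is A## (letter A, 4 semitones down).
A minor second up from A## is B# (letter B, 1 semitone up).

B#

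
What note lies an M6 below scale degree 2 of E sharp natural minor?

Scale degree 2 of E# natural minor is F##.
A major sixth (9 semitones) below F## lands on the letter A, giving A#.

A#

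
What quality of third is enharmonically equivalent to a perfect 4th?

A perfect fourth spans 5 semitones.
A third spanning 5 semitones is augmented (the major third is 4).

augmented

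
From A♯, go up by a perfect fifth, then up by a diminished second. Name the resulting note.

F

A perfect fifth up from A# is E# (letter E, 7 semitones up).
A diminished second up from E# is F (letter F, 0 semitones up).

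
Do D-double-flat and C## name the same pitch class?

No

Dbb is pitch class 0; C## is pitch class 2.
The pitch classes differ (0 vs. 2), so they are not enharmonic equivalents.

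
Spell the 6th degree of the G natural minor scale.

Eb

The G natural minor scale runs G A Bb C D Eb F.
Degree 6 is Eb.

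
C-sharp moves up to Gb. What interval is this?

doubly diminished fifth

Counting letters C–D–E–F–G gives a fifth.
C#→Gb = 5 semitones, 2 narrower than the perfect fifth (7), so doubly diminished.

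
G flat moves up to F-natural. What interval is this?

major seventh

Counting letters G–A–B–C–D–E–F gives a seventh.
Gb→F = 11 semitones, exactly the major seventh.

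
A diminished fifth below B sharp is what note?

E##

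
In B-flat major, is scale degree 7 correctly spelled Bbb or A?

A

Each scale degree takes a distinct letter name. Degree 7 of a scale on B must use the letter A.
A and Bbb are enharmonically the same pitch, but only A uses the letter A, so it is the correct spelling here.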